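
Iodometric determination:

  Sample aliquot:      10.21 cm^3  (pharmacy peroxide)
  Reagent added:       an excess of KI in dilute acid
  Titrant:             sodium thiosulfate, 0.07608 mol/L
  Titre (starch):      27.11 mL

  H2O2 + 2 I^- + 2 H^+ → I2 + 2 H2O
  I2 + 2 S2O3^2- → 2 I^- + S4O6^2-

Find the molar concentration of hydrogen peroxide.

0.1010 mol/L

n(S2O3^2-) = 0.02711 × 0.07608 = 2.063 × 10^-3 mol
n(I2) = n(S2O3^2-)/2 = 1.031 × 10^-3 mol
n(H2O2) in the aliquot = 1.031 × 10^-3 mol (1:1 ratio)
[H2O2] = 1.031 × 10^-3 / 0.01021 = 0.1010 mol/L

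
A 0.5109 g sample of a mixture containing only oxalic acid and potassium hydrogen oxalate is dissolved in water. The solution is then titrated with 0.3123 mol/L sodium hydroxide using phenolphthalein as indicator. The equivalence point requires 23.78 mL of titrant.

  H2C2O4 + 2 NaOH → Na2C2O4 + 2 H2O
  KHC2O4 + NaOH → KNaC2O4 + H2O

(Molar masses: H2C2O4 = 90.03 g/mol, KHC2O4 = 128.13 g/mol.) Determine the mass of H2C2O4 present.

0.2387 g

n(NaOH) = 0.02378 × 0.3123 = 7.426 × 10^-3 mol
Let x = n(H2C2O4), y = n(KHC2O4).
Titrant: 2x + 1y = 7.426 × 10^-3;  mass: 90.03x + 128.13y = 0.5109
Solving, x = 2.651 × 10^-3 mol, y = 2.125 × 10^-3 mol
mass of H2C2O4 = 2.651 × 10^-3 × 90.03 = 0.2387 g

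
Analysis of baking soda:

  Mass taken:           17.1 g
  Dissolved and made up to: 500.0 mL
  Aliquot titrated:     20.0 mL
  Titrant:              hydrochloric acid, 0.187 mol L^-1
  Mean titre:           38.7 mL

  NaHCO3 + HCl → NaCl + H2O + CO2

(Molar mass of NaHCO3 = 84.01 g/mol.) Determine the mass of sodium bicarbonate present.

15.2 g

n(HCl) per titration = 0.0387 × 0.187 = 7.24 × 10^-3 mol
n(NaHCO3) in each aliquot = 7.24 × 10^-3 mol (1:1 ratio)
n(NaHCO3) in the whole flask = 7.24 × 10^-3 × 500.0/20.0 = 0.181 mol
mass of NaHCO3 = 0.181 × 84.01 = 15.2 g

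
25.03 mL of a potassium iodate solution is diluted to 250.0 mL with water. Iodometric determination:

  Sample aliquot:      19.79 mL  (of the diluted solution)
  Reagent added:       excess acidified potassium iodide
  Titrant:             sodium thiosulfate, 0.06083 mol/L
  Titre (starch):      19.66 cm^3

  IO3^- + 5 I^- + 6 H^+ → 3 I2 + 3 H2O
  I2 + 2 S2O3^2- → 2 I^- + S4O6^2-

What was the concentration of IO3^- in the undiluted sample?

n(S2O3^2-) = 0.01966 × 0.06083 = 1.196 × 10^-3 mol
n(I2) = n(S2O3^2-)/2 = 5.980 × 10^-4 mol
From the 1:3 ratio, n(IO3^-) in the aliquot = 1/3 × 5.980 × 10^-4 = 1.993 × 10^-4 mol
[IO3^-]_dilute = 1.993 × 10^-4 / 0.01979 = 0.01007 mol/L
[IO3^-]_original = 0.01007 × 250.0/25.03 = 0.1006 mol/L

0.1006 mol/L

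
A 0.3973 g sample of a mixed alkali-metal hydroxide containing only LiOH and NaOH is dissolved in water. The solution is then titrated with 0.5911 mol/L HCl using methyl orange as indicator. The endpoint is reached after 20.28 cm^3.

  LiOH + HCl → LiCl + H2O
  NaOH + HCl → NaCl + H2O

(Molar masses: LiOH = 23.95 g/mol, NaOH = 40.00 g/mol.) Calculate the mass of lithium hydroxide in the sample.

0.1227 g

n(HCl) = 0.02028 × 0.5911 = 0.01199 mol
Let x = n(LiOH), y = n(NaOH).
Titrant: 1x + 1y = 0.01199;  mass: 23.95x + 40.00y = 0.3973
Solving, x = 5.122 × 10^-3 mol, y = 6.866 × 10^-3 mol
mass of LiOH = 5.122 × 10^-3 × 23.95 = 0.1227 g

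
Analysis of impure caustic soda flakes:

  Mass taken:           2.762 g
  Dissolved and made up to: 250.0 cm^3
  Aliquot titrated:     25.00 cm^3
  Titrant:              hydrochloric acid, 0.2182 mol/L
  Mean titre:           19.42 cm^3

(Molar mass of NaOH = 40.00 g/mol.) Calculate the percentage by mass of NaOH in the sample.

NaOH + HCl → NaCl + H2O
n(HCl) per titration = 0.01942 × 0.2182 = 4.237 × 10^-3 mol
n(NaOH) in each aliquot = 4.237 × 10^-3 mol (1:1 ratio)
n(NaOH) in the whole flask = 4.237 × 10^-3 × 250.0/25.00 = 0.04237 mol
mass of NaOH = 0.04237 × 40.00 = 1.695 g
% NaOH = 1.695 / 2.762 × 100 = 61.37 %

61.37 %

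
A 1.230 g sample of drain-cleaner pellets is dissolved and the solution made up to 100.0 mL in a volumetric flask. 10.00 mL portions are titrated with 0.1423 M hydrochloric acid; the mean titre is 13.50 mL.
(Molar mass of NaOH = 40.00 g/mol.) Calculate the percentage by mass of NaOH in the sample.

NaOH + HCl → NaCl + H2O
n(HCl) per titration = 0.01350 × 0.1423 = 1.921 × 10^-3 mol
n(NaOH) in each aliquot = 1.921 × 10^-3 mol (1:1 ratio)
n(NaOH) in the whole flask = 1.921 × 10^-3 × 100.0/10.00 = 0.01921 mol
mass of NaOH = 0.01921 × 40.00 = 0.7684 g
% NaOH = 0.7684 / 1.230 × 100 = 62.47 %

62.47 %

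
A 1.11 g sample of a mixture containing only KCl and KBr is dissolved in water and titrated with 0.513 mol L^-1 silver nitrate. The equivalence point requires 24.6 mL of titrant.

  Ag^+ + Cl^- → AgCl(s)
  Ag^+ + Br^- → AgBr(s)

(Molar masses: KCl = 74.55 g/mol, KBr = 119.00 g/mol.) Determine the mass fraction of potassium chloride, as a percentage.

59.2 %

n(AgNO3) = 0.0246 × 0.513 = 0.0126 mol
Let x = n(KCl), y = n(KBr).
Titrant: 1x + 1y = 0.0126;  mass: 74.55x + 119.00y = 1.11
Solving, x = 8.81 × 10^-3 mol, y = 3.81 × 10^-3 mol
mass of KCl = 8.81 × 10^-3 × 74.55 = 0.657 g
% KCl = 0.657 / 1.11 × 100 = 59.2 %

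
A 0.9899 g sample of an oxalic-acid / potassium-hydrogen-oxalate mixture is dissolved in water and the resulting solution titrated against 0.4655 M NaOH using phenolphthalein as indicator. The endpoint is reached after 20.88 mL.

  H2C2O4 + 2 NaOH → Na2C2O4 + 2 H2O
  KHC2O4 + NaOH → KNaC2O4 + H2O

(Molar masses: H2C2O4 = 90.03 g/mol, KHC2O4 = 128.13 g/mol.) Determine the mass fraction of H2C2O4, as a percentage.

n(NaOH) = 0.02088 × 0.4655 = 9.720 × 10^-3 mol
Let x = n(H2C2O4), y = n(KHC2O4).
Titrant: 2x + 1y = 9.720 × 10^-3;  mass: 90.03x + 128.13y = 0.9899
Solving, x = 1.537 × 10^-3 mol, y = 6.646 × 10^-3 mol
mass of H2C2O4 = 1.537 × 10^-3 × 90.03 = 0.1384 g
% H2C2O4 = 0.1384 / 0.9899 × 100 = 13.98 %

13.98 %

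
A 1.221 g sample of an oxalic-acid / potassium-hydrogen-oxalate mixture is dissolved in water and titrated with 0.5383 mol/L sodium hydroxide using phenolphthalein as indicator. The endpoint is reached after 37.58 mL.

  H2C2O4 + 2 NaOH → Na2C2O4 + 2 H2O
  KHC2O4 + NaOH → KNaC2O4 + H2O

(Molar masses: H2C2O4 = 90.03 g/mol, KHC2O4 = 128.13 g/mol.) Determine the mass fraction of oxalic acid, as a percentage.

60.81 %

n(NaOH) = 0.03758 × 0.5383 = 0.02023 mol
Let x = n(H2C2O4), y = n(KHC2O4).
Titrant: 2x + 1y = 0.02023;  mass: 90.03x + 128.13y = 1.221
Solving, x = 8.248 × 10^-3 mol, y = 3.734 × 10^-3 mol
mass of H2C2O4 = 8.248 × 10^-3 × 90.03 = 0.7425 g
% H2C2O4 = 0.7425 / 1.221 × 100 = 60.81 %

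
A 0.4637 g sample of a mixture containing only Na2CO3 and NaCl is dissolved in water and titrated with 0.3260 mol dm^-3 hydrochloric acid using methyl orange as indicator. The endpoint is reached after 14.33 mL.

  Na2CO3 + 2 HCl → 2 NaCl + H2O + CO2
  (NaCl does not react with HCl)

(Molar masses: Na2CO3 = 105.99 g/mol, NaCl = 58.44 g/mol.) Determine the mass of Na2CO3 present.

n(HCl) = 0.01433 × 0.3260 = 4.672 × 10^-3 mol
Let x = n(Na2CO3), y = n(NaCl).
Titrant: 2x = 4.672 × 10^-3;  mass: 105.99x + 58.44y = 0.4637
Solving, x = 2.336 × 10^-3 mol, y = 3.698 × 10^-3 mol
mass of Na2CO3 = 2.336 × 10^-3 × 105.99 = 0.2476 g

0.2476 g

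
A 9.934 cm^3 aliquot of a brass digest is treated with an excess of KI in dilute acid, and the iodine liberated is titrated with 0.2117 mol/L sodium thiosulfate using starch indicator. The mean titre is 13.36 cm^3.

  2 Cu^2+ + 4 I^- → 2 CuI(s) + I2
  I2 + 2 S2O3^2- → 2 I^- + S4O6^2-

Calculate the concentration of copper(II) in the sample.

n(S2O3^2-) = 0.01336 × 0.2117 = 2.828 × 10^-3 mol
n(I2) = n(S2O3^2-)/2 = 1.414 × 10^-3 mol
From the 2:1 ratio, n(Cu2+) in the aliquot = 2/1 × 1.414 × 10^-3 = 2.828 × 10^-3 mol
[Cu2+] = 2.828 × 10^-3 / 0.009934 = 0.2847 mol/L

0.2847 mol/L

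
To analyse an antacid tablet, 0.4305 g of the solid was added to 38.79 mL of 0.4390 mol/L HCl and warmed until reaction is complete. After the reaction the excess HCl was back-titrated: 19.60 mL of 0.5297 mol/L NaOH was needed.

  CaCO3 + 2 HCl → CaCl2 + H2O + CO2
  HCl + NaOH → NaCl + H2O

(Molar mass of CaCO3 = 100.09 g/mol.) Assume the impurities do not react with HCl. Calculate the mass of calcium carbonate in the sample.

0.3326 g

n(HCl) added = 0.03879 × 0.4390 = 0.01703 mol
n(NaOH) used in back-titration = 0.01960 × 0.5297 = 0.01038 mol
n(HCl) left over = 0.01038 mol (1:1 ratio)
n(HCl) consumed by analyte = 0.01703 − 0.01038 = 6.647 × 10^-3 mol
From the 1:2 ratio, n(CaCO3) = 1/2 × 6.647 × 10^-3 = 3.323 × 10^-3 mol
mass of CaCO3 = 3.323 × 10^-3 × 100.09 = 0.3326 g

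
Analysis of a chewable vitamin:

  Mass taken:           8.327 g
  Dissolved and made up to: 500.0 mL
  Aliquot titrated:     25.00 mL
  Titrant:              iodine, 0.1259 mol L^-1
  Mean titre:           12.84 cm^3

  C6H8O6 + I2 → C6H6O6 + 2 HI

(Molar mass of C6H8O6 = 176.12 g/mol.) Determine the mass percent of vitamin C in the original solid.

68.38 %

n(I2) per titration = 0.01284 × 0.1259 = 1.617 × 10^-3 mol
n(C6H8O6) in each aliquot = 1.617 × 10^-3 mol (1:1 ratio)
n(C6H8O6) in the whole flask = 1.617 × 10^-3 × 500.0/25.00 = 0.03233 mol
mass of C6H8O6 = 0.03233 × 176.12 = 5.694 g
% C6H8O6 = 5.694 / 8.327 × 100 = 68.38 %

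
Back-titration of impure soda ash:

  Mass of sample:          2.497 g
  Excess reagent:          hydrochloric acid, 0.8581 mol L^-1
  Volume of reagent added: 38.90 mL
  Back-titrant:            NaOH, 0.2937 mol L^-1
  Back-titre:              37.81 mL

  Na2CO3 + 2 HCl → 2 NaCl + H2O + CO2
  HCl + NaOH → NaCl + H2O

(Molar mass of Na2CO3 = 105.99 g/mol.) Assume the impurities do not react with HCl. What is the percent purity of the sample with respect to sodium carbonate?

n(HCl) added = 0.03890 × 0.8581 = 0.03338 mol
n(NaOH) used in back-titration = 0.03781 × 0.2937 = 0.01110 mol
n(HCl) left over = 0.01110 mol (1:1 ratio)
n(HCl) consumed by analyte = 0.03338 − 0.01110 = 0.02228 mol
From the 1:2 ratio, n(Na2CO3) = 1/2 × 0.02228 = 0.01114 mol
mass of Na2CO3 = 0.01114 × 105.99 = 1.180 g
% Na2CO3 = 1.180 / 2.497 × 100 = 47.28 %

47.28 %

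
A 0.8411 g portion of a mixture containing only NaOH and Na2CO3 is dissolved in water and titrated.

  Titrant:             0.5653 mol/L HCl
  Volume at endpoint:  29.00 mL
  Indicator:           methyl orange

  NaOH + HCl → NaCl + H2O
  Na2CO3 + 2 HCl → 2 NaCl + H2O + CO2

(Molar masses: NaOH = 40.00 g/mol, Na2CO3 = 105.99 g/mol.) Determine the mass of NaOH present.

0.08521 g

n(HCl) = 0.02900 × 0.5653 = 0.01639 mol
Let x = n(NaOH), y = n(Na2CO3).
Titrant: 1x + 2y = 0.01639;  mass: 40.00x + 105.99y = 0.8411
Solving, x = 2.130 × 10^-3 mol, y = 7.132 × 10^-3 mol
mass of NaOH = 2.130 × 10^-3 × 40.00 = 0.08521 g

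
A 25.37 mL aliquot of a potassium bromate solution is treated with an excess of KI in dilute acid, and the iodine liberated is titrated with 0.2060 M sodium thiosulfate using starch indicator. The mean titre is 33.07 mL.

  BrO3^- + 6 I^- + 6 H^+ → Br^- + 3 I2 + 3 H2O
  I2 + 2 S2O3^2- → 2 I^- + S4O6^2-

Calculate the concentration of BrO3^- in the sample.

n(S2O3^2-) = 0.03307 × 0.2060 = 6.812 × 10^-3 mol
n(I2) = n(S2O3^2-)/2 = 3.406 × 10^-3 mol
From the 1:3 ratio, n(BrO3^-) in the aliquot = 1/3 × 3.406 × 10^-3 = 1.135 × 10^-3 mol
[BrO3^-] = 1.135 × 10^-3 / 0.02537 = 0.04475 mol/L

0.04475 M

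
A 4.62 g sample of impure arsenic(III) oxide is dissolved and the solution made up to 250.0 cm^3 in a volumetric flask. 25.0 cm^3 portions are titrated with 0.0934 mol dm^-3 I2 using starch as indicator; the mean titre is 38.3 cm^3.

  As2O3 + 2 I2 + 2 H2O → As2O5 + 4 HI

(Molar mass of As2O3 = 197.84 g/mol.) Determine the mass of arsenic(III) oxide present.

n(I2) per titration = 0.0383 × 0.0934 = 3.58 × 10^-3 mol
From the 1:2 ratio, n(As2O3) in each aliquot = 1/2 × 3.58 × 10^-3 = 1.79 × 10^-3 mol
n(As2O3) in the whole flask = 1.79 × 10^-3 × 250.0/25.0 = 0.0179 mol
mass of As2O3 = 0.0179 × 197.84 = 3.54 g

3.54 g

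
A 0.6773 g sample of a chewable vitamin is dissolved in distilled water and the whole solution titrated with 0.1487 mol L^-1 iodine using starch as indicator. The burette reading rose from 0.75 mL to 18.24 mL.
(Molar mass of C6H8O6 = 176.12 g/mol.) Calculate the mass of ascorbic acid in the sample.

0.4580 g

C6H8O6 + I2 → C6H6O6 + 2 HI
n(I2) = 0.01749 L × 0.1487 mol/L = 2.601 × 10^-3 mol
n(C6H8O6) = 2.601 × 10^-3 mol (1:1 ratio)
mass of C6H8O6 = 2.601 × 10^-3 × 176.12 g/mol = 0.4580 g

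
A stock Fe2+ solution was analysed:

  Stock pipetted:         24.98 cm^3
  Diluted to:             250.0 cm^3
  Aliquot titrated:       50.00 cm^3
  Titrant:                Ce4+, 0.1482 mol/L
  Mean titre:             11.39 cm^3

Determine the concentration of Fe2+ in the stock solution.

Ce^4+ + Fe^2+ → Ce^3+ + Fe^3+
n(Ce4+) = 0.01139 × 0.1482 = 1.688 × 10^-3 mol
n(Fe2+) in the aliquot = 1.688 × 10^-3 mol (1:1 ratio)
[Fe2+]_dilute = 1.688 × 10^-3 / 0.05000 = 0.03376 mol/L
Dilution factor = 250.0 / 24.98 = 10.01
[Fe2+]_stock = 0.03376 × 10.01 = 0.3379 mol/L

0.3379 mol/L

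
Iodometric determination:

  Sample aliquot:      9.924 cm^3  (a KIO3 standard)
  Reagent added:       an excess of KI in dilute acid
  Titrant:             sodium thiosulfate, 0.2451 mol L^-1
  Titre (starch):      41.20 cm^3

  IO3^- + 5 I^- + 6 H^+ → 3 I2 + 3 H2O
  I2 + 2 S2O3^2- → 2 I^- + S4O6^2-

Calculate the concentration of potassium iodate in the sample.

0.1696 mol/L

n(S2O3^2-) = 0.04120 × 0.2451 = 0.01010 mol
n(I2) = n(S2O3^2-)/2 = 5.049 × 10^-3 mol
From the 1:3 ratio, n(IO3^-) in the aliquot = 1/3 × 5.049 × 10^-3 = 1.683 × 10^-3 mol
[IO3^-] = 1.683 × 10^-3 / 0.009924 = 0.1696 mol/L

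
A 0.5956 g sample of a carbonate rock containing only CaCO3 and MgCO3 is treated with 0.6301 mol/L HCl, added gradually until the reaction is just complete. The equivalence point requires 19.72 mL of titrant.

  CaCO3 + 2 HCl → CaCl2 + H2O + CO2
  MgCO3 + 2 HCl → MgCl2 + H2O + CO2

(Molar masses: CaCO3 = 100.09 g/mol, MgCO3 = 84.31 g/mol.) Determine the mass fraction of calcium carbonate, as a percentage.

76.46 %

n(HCl) = 0.01972 × 0.6301 = 0.01243 mol
Let x = n(CaCO3), y = n(MgCO3).
Titrant: 2x + 2y = 0.01243;  mass: 100.09x + 84.31y = 0.5956
Solving, x = 4.550 × 10^-3 mol, y = 1.663 × 10^-3 mol
mass of CaCO3 = 4.550 × 10^-3 × 100.09 = 0.4554 g
% CaCO3 = 0.4554 / 0.5956 × 100 = 76.46 %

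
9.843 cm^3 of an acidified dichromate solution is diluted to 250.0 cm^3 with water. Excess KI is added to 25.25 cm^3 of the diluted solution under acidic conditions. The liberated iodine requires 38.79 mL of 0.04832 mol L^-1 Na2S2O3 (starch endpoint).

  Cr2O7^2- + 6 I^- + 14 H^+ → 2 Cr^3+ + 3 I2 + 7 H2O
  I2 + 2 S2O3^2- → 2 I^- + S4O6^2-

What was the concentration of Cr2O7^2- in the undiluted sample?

n(S2O3^2-) = 0.03879 × 0.04832 = 1.874 × 10^-3 mol
n(I2) = n(S2O3^2-)/2 = 9.372 × 10^-4 mol
From the 1:3 ratio, n(Cr2O7^2-) in the aliquot = 1/3 × 9.372 × 10^-4 = 3.124 × 10^-4 mol
[Cr2O7^2-]_dilute = 3.124 × 10^-4 / 0.02525 = 0.01237 mol/L
[Cr2O7^2-]_original = 0.01237 × 250.0/9.843 = 0.3142 mol/L

0.3142 mol/L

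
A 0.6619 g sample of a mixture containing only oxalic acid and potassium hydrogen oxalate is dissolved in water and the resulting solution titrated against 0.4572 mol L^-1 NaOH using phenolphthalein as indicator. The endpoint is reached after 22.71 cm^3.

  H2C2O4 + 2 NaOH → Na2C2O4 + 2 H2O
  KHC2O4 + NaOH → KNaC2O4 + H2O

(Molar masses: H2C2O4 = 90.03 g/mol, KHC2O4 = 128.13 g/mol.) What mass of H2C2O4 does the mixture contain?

0.3620 g

n(NaOH) = 0.02271 × 0.4572 = 0.01038 mol
Let x = n(H2C2O4), y = n(KHC2O4).
Titrant: 2x + 1y = 0.01038;  mass: 90.03x + 128.13y = 0.6619
Solving, x = 4.021 × 10^-3 mol, y = 2.340 × 10^-3 mol
mass of H2C2O4 = 4.021 × 10^-3 × 90.03 = 0.3620 g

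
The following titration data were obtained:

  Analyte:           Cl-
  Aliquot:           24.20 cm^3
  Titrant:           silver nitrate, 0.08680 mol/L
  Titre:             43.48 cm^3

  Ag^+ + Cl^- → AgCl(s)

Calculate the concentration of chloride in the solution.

n(AgNO3) = 0.04348 L × 0.08680 mol/L = 3.774 × 10^-3 mol
n(Cl-) = 3.774 × 10^-3 mol (1:1 mole ratio)
[Cl-] = 3.774 × 10^-3 mol / 0.02420 L = 0.1560 mol/L

0.1560 mol/L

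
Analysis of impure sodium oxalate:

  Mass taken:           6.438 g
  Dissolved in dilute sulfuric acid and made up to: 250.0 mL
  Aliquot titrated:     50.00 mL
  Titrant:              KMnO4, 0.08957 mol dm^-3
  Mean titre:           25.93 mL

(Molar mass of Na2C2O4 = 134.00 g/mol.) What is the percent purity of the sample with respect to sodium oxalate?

60.43 %

2 MnO4^- + 5 C2O4^2- + 16 H^+ → 2 Mn^2+ + 10 CO2 + 8 H2O
n(KMnO4) per titration = 0.02593 × 0.08957 = 2.323 × 10^-3 mol
From the 5:2 ratio, n(Na2C2O4) in each aliquot = 5/2 × 2.323 × 10^-3 = 5.806 × 10^-3 mol
n(Na2C2O4) in the whole flask = 5.806 × 10^-3 × 250.0/50.00 = 0.02903 mol
mass of Na2C2O4 = 0.02903 × 134.00 = 3.890 g
% Na2C2O4 = 3.890 / 6.438 × 100 = 60.43 %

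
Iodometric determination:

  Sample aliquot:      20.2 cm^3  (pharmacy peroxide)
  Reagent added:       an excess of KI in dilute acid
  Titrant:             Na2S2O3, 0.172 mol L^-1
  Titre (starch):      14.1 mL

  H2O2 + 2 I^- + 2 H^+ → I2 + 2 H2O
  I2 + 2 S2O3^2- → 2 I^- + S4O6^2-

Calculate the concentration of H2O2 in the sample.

0.0600 mol/L

n(S2O3^2-) = 0.0141 × 0.172 = 2.43 × 10^-3 mol
n(I2) = n(S2O3^2-)/2 = 1.21 × 10^-3 mol
n(H2O2) in the aliquot = 1.21 × 10^-3 mol (1:1 ratio)
[H2O2] = 1.21 × 10^-3 / 0.0202 = 0.0600 mol/L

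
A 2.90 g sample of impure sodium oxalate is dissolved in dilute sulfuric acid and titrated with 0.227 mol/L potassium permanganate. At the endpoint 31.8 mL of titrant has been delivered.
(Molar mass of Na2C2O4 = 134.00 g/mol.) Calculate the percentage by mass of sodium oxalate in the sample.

83.4 %

2 MnO4^- + 5 C2O4^2- + 16 H^+ → 2 Mn^2+ + 10 CO2 + 8 H2O
n(KMnO4) = 0.0318 L × 0.227 mol/L = 7.22 × 10^-3 mol
From the 5:2 ratio, n(Na2C2O4) = 5/2 × 7.22 × 10^-3 = 0.0180 mol
mass of Na2C2O4 = 0.0180 × 134.00 g/mol = 2.42 g
% Na2C2O4 = 2.42 / 2.90 × 100 = 83.4 %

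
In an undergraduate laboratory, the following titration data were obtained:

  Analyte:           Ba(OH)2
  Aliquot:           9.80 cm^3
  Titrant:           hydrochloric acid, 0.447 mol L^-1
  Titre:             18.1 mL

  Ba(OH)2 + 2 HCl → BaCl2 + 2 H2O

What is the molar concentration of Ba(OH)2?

0.413 mol/L

n(HCl) = 0.0181 L × 0.447 mol/L = 8.09 × 10^-3 mol
From the 1:2 mole ratio, n(Ba(OH)2) = 1/2 × 8.09 × 10^-3 = 4.05 × 10^-3 mol
[Ba(OH)2] = 4.05 × 10^-3 mol / 0.00980 L = 0.413 mol/L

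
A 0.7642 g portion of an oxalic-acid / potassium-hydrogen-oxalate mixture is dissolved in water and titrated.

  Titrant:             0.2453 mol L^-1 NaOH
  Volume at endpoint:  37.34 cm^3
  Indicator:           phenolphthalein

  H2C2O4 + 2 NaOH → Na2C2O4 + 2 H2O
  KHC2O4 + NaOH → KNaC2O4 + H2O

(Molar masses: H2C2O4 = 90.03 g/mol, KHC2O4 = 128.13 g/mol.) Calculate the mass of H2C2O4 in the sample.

0.2217 g

n(NaOH) = 0.03734 × 0.2453 = 9.160 × 10^-3 mol
Let x = n(H2C2O4), y = n(KHC2O4).
Titrant: 2x + 1y = 9.160 × 10^-3;  mass: 90.03x + 128.13y = 0.7642
Solving, x = 2.463 × 10^-3 mol, y = 4.234 × 10^-3 mol
mass of H2C2O4 = 2.463 × 10^-3 × 90.03 = 0.2217 g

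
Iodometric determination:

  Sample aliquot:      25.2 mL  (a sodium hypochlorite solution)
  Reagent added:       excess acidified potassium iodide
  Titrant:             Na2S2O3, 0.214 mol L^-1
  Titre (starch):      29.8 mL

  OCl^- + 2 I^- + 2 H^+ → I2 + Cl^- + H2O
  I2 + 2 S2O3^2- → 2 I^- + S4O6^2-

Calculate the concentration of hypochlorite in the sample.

0.127 mol/L

n(S2O3^2-) = 0.0298 × 0.214 = 6.38 × 10^-3 mol
n(I2) = n(S2O3^2-)/2 = 3.19 × 10^-3 mol
n(OCl^-) in the aliquot = 3.19 × 10^-3 mol (1:1 ratio)
[OCl^-] = 3.19 × 10^-3 / 0.0252 = 0.127 mol/L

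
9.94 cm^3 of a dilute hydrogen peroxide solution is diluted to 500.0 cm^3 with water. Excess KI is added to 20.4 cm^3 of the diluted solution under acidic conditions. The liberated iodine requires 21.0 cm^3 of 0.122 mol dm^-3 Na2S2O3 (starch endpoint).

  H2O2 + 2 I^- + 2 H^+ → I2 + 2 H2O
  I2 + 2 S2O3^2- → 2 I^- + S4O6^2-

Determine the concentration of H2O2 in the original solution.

n(S2O3^2-) = 0.0210 × 0.122 = 2.56 × 10^-3 mol
n(I2) = n(S2O3^2-)/2 = 1.28 × 10^-3 mol
n(H2O2) in the aliquot = 1.28 × 10^-3 mol (1:1 ratio)
[H2O2]_dilute = 1.28 × 10^-3 / 0.0204 = 0.0628 mol/L
[H2O2]_original = 0.0628 × 500.0/9.94 = 3.16 mol/L

3.16 mol/L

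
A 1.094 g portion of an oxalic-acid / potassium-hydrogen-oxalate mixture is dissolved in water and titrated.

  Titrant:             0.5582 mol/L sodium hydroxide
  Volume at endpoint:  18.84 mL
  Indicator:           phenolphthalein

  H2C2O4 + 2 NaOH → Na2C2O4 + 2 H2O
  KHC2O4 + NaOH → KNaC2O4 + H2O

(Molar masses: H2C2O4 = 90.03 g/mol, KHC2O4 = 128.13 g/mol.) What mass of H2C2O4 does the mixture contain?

0.1373 g

n(NaOH) = 0.01884 × 0.5582 = 0.01052 mol
Let x = n(H2C2O4), y = n(KHC2O4).
Titrant: 2x + 1y = 0.01052;  mass: 90.03x + 128.13y = 1.094
Solving, x = 1.525 × 10^-3 mol, y = 7.467 × 10^-3 mol
mass of H2C2O4 = 1.525 × 10^-3 × 90.03 = 0.1373 g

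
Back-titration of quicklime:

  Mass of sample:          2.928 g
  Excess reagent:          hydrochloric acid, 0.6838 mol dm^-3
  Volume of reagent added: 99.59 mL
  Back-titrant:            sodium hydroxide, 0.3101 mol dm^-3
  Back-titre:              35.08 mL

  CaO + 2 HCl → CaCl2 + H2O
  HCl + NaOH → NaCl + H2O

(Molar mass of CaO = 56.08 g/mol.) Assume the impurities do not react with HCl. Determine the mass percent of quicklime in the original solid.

n(HCl) added = 0.09959 × 0.6838 = 0.06810 mol
n(NaOH) used in back-titration = 0.03508 × 0.3101 = 0.01088 mol
n(HCl) left over = 0.01088 mol (1:1 ratio)
n(HCl) consumed by analyte = 0.06810 − 0.01088 = 0.05722 mol
From the 1:2 ratio, n(CaO) = 1/2 × 0.05722 = 0.02861 mol
mass of CaO = 0.02861 × 56.08 = 1.604 g
% CaO = 1.604 / 2.928 × 100 = 54.80 %

54.80 %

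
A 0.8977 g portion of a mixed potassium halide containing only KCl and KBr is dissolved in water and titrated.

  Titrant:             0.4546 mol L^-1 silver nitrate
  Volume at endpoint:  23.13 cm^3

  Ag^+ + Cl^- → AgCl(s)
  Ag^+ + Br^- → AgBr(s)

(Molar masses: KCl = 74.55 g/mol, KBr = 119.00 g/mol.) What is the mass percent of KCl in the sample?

n(AgNO3) = 0.02313 × 0.4546 = 0.01051 mol
Let x = n(KCl), y = n(KBr).
Titrant: 1x + 1y = 0.01051;  mass: 74.55x + 119.00y = 0.8977
Solving, x = 7.954 × 10^-3 mol, y = 2.561 × 10^-3 mol
mass of KCl = 7.954 × 10^-3 × 74.55 = 0.5930 g
% KCl = 0.5930 / 0.8977 × 100 = 66.06 %

66.06 %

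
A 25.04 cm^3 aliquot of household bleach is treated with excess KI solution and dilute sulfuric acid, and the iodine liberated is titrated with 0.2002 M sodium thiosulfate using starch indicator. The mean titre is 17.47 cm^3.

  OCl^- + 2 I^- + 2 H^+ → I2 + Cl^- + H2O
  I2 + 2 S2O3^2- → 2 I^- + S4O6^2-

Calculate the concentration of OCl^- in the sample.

0.06984 M

n(S2O3^2-) = 0.01747 × 0.2002 = 3.497 × 10^-3 mol
n(I2) = n(S2O3^2-)/2 = 1.749 × 10^-3 mol
n(OCl^-) in the aliquot = 1.749 × 10^-3 mol (1:1 ratio)
[OCl^-] = 1.749 × 10^-3 / 0.02504 = 0.06984 mol/L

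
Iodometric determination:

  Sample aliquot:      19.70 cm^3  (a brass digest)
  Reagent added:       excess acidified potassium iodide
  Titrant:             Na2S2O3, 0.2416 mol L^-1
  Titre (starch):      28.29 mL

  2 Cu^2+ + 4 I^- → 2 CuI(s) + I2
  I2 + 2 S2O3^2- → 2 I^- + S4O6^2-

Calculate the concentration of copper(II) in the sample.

n(S2O3^2-) = 0.02829 × 0.2416 = 6.835 × 10^-3 mol
n(I2) = n(S2O3^2-)/2 = 3.417 × 10^-3 mol
From the 2:1 ratio, n(Cu2+) in the aliquot = 2/1 × 3.417 × 10^-3 = 6.835 × 10^-3 mol
[Cu2+] = 6.835 × 10^-3 / 0.01970 = 0.3469 mol/L

0.3469 mol/L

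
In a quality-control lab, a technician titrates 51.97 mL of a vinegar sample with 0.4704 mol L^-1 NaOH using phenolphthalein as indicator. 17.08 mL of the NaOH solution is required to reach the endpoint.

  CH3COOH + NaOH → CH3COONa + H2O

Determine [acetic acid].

0.1546 mol/L

n(NaOH) = 0.01708 L × 0.4704 mol/L = 8.034 × 10^-3 mol
n(CH3COOH) = 8.034 × 10^-3 mol (1:1 mole ratio)
[CH3COOH] = 8.034 × 10^-3 mol / 0.05197 L = 0.1546 mol/L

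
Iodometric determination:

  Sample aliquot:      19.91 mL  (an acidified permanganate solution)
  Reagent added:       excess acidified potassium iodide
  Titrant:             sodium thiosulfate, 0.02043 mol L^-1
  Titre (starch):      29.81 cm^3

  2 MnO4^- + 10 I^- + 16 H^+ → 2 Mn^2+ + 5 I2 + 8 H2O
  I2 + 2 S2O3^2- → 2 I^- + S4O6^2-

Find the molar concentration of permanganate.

n(S2O3^2-) = 0.02981 × 0.02043 = 6.090 × 10^-4 mol
n(I2) = n(S2O3^2-)/2 = 3.045 × 10^-4 mol
From the 2:5 ratio, n(MnO4^-) in the aliquot = 2/5 × 3.045 × 10^-4 = 1.218 × 10^-4 mol
[MnO4^-] = 1.218 × 10^-4 / 0.01991 = 0.006118 mol/L

0.006118 mol/L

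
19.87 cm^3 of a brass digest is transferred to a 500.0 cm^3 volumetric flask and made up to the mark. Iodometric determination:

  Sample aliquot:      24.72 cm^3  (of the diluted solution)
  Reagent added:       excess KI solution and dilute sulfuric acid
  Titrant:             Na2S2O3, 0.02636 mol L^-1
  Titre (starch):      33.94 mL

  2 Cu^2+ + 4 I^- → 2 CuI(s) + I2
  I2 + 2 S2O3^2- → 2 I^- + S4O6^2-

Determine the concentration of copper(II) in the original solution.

0.9107 mol/L

n(S2O3^2-) = 0.03394 × 0.02636 = 8.947 × 10^-4 mol
n(I2) = n(S2O3^2-)/2 = 4.473 × 10^-4 mol
From the 2:1 ratio, n(Cu2+) in the aliquot = 2/1 × 4.473 × 10^-4 = 8.947 × 10^-4 mol
[Cu2+]_dilute = 8.947 × 10^-4 / 0.02472 = 0.03619 mol/L
[Cu2+]_original = 0.03619 × 500.0/19.87 = 0.9107 mol/L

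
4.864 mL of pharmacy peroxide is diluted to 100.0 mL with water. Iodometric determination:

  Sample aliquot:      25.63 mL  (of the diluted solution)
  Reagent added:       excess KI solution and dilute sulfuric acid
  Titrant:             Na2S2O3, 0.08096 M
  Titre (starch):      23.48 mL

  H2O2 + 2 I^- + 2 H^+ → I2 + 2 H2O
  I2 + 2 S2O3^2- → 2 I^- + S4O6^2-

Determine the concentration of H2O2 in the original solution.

0.7624 M

n(S2O3^2-) = 0.02348 × 0.08096 = 1.901 × 10^-3 mol
n(I2) = n(S2O3^2-)/2 = 9.505 × 10^-4 mol
n(H2O2) in the aliquot = 9.505 × 10^-4 mol (1:1 ratio)
[H2O2]_dilute = 9.505 × 10^-4 / 0.02563 = 0.03708 mol/L
[H2O2]_original = 0.03708 × 100.0/4.864 = 0.7624 mol/L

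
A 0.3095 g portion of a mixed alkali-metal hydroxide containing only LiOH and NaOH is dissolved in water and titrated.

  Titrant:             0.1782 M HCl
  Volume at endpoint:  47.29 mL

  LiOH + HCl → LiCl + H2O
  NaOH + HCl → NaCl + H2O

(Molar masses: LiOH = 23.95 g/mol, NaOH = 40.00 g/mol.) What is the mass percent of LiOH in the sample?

n(HCl) = 0.04729 × 0.1782 = 8.427 × 10^-3 mol
Let x = n(LiOH), y = n(NaOH).
Titrant: 1x + 1y = 8.427 × 10^-3;  mass: 23.95x + 40.00y = 0.3095
Solving, x = 1.719 × 10^-3 mol, y = 6.709 × 10^-3 mol
mass of LiOH = 1.719 × 10^-3 × 23.95 = 0.04116 g
% LiOH = 0.04116 / 0.3095 × 100 = 13.30 %

13.30 %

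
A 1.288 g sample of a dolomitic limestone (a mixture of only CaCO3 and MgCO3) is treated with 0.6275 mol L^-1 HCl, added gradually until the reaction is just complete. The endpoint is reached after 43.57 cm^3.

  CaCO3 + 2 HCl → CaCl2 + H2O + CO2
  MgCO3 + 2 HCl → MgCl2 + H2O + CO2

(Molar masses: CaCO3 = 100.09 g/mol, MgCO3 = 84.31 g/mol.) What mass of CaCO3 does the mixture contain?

0.8593 g

n(HCl) = 0.04357 × 0.6275 = 0.02734 mol
Let x = n(CaCO3), y = n(MgCO3).
Titrant: 2x + 2y = 0.02734;  mass: 100.09x + 84.31y = 1.288
Solving, x = 8.585 × 10^-3 mol, y = 5.085 × 10^-3 mol
mass of CaCO3 = 8.585 × 10^-3 × 100.09 = 0.8593 g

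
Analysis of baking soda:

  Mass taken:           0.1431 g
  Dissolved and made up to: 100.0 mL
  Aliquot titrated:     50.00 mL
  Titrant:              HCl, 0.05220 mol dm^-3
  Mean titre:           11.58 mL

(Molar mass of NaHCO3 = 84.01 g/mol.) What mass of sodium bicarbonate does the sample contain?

0.1016 g

NaHCO3 + HCl → NaCl + H2O + CO2
n(HCl) per titration = 0.01158 × 0.05220 = 6.045 × 10^-4 mol
n(NaHCO3) in each aliquot = 6.045 × 10^-4 mol (1:1 ratio)
n(NaHCO3) in the whole flask = 6.045 × 10^-4 × 100.0/50.00 = 1.209 × 10^-3 mol
mass of NaHCO3 = 1.209 × 10^-3 × 84.01 = 0.1016 g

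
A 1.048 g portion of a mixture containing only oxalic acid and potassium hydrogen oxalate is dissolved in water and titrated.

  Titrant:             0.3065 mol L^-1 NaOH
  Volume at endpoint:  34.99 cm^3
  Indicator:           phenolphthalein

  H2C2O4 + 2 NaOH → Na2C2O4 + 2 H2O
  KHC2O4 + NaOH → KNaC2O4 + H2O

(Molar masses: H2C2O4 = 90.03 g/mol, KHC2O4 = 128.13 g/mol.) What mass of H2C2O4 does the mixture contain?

0.1766 g

n(NaOH) = 0.03499 × 0.3065 = 0.01072 mol
Let x = n(H2C2O4), y = n(KHC2O4).
Titrant: 2x + 1y = 0.01072;  mass: 90.03x + 128.13y = 1.048
Solving, x = 1.962 × 10^-3 mol, y = 6.801 × 10^-3 mol
mass of H2C2O4 = 1.962 × 10^-3 × 90.03 = 0.1766 g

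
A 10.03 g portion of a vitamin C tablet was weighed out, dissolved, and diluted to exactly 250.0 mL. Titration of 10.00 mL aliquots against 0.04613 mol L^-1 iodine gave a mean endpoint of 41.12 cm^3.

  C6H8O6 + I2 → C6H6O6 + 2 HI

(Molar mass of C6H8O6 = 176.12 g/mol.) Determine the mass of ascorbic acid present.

8.352 g

n(I2) per titration = 0.04112 × 0.04613 = 1.897 × 10^-3 mol
n(C6H8O6) in each aliquot = 1.897 × 10^-3 mol (1:1 ratio)
n(C6H8O6) in the whole flask = 1.897 × 10^-3 × 250.0/10.00 = 0.04742 mol
mass of C6H8O6 = 0.04742 × 176.12 = 8.352 g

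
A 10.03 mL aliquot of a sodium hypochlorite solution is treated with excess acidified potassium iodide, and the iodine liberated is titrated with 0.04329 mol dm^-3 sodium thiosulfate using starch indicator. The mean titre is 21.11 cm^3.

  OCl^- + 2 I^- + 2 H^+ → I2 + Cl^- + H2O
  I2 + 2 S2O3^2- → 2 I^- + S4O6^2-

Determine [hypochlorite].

0.04556 mol/L

n(S2O3^2-) = 0.02111 × 0.04329 = 9.139 × 10^-4 mol
n(I2) = n(S2O3^2-)/2 = 4.569 × 10^-4 mol
n(OCl^-) in the aliquot = 4.569 × 10^-4 mol (1:1 ratio)
[OCl^-] = 4.569 × 10^-4 / 0.01003 = 0.04556 mol/L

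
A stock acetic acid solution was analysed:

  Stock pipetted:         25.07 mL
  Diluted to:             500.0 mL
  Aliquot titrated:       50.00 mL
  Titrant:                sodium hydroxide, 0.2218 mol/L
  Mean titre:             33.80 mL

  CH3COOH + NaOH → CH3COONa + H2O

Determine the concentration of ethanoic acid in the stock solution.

n(NaOH) = 0.03380 × 0.2218 = 7.497 × 10^-3 mol
n(CH3COOH) in the aliquot = 7.497 × 10^-3 mol (1:1 ratio)
[CH3COOH]_dilute = 7.497 × 10^-3 / 0.05000 = 0.1499 mol/L
Dilution factor = 500.0 / 25.07 = 19.94
[CH3COOH]_stock = 0.1499 × 19.94 = 2.990 mol/L

2.990 mol/L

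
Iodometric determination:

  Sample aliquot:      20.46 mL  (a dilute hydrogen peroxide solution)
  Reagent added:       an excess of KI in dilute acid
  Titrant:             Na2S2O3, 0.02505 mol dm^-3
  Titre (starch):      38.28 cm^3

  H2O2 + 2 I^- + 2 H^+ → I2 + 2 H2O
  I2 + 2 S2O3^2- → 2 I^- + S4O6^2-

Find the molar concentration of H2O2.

n(S2O3^2-) = 0.03828 × 0.02505 = 9.589 × 10^-4 mol
n(I2) = n(S2O3^2-)/2 = 4.795 × 10^-4 mol
n(H2O2) in the aliquot = 4.795 × 10^-4 mol (1:1 ratio)
[H2O2] = 4.795 × 10^-4 / 0.02046 = 0.02343 mol/L

0.02343 mol/L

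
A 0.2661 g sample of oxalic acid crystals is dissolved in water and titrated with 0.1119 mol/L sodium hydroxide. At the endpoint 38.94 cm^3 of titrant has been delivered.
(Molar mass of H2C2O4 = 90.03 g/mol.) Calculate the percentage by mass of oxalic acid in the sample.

73.71 %

H2C2O4 + 2 NaOH → Na2C2O4 + 2 H2O
n(NaOH) = 0.03894 L × 0.1119 mol/L = 4.357 × 10^-3 mol
From the 1:2 ratio, n(H2C2O4) = 1/2 × 4.357 × 10^-3 = 2.179 × 10^-3 mol
mass of H2C2O4 = 2.179 × 10^-3 × 90.03 g/mol = 0.1961 g
% H2C2O4 = 0.1961 / 0.2661 × 100 = 73.71 %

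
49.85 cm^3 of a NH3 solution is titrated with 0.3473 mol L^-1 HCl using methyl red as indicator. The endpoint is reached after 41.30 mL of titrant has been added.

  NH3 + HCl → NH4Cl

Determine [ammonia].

n(HCl) = 0.04130 L × 0.3473 mol/L = 0.01434 mol
n(NH3) = 0.01434 mol (1:1 mole ratio)
[NH3] = 0.01434 mol / 0.04985 L = 0.2877 mol/L

0.2877 mol/L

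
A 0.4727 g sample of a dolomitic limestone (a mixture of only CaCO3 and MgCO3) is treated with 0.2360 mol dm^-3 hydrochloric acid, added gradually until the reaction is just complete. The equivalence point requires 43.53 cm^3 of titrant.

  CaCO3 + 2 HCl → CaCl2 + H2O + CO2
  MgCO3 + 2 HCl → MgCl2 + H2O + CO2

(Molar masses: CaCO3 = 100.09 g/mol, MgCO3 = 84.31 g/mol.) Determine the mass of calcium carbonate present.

n(HCl) = 0.04353 × 0.2360 = 0.01027 mol
Let x = n(CaCO3), y = n(MgCO3).
Titrant: 2x + 2y = 0.01027;  mass: 100.09x + 84.31y = 0.4727
Solving, x = 2.512 × 10^-3 mol, y = 2.625 × 10^-3 mol
mass of CaCO3 = 2.512 × 10^-3 × 100.09 = 0.2514 g

0.2514 g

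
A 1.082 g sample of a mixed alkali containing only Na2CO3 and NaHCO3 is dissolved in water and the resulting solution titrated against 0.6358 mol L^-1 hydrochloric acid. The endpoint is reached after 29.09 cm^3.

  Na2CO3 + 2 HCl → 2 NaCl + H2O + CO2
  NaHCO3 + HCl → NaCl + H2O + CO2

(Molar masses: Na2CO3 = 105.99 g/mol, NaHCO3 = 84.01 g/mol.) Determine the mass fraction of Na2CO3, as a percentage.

n(HCl) = 0.02909 × 0.6358 = 0.01850 mol
Let x = n(Na2CO3), y = n(NaHCO3).
Titrant: 2x + 1y = 0.01850;  mass: 105.99x + 84.01y = 1.082
Solving, x = 7.606 × 10^-3 mol, y = 3.283 × 10^-3 mol
mass of Na2CO3 = 7.606 × 10^-3 × 105.99 = 0.8062 g
% Na2CO3 = 0.8062 / 1.082 × 100 = 74.51 %

74.51 %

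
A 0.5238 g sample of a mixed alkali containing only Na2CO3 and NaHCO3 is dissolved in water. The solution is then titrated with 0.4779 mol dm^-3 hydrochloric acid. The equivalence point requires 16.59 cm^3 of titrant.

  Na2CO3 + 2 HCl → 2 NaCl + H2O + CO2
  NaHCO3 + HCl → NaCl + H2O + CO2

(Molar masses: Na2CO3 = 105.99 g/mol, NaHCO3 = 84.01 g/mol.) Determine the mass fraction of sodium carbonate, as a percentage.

n(HCl) = 0.01659 × 0.4779 = 7.928 × 10^-3 mol
Let x = n(Na2CO3), y = n(NaHCO3).
Titrant: 2x + 1y = 7.928 × 10^-3;  mass: 105.99x + 84.01y = 0.5238
Solving, x = 2.293 × 10^-3 mol, y = 3.341 × 10^-3 mol
mass of Na2CO3 = 2.293 × 10^-3 × 105.99 = 0.2431 g
% Na2CO3 = 0.2431 / 0.5238 × 100 = 46.41 %

46.41 %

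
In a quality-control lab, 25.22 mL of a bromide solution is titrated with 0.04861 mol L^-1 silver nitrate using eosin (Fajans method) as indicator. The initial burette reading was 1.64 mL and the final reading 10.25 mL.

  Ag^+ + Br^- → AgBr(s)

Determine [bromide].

n(AgNO3) = 0.008610 L × 0.04861 mol/L = 4.185 × 10^-4 mol
n(Br-) = 4.185 × 10^-4 mol (1:1 mole ratio)
[Br-] = 4.185 × 10^-4 mol / 0.02522 L = 0.01660 mol/L

0.01660 mol/L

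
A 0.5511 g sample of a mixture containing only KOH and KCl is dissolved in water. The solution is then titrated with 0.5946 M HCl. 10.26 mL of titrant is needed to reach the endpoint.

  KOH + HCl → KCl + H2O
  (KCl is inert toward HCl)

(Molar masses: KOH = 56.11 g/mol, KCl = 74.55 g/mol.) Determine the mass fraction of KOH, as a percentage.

n(HCl) = 0.01026 × 0.5946 = 6.101 × 10^-3 mol
Let x = n(KOH), y = n(KCl).
Titrant: 1x = 6.101 × 10^-3;  mass: 56.11x + 74.55y = 0.5511
Solving, x = 6.101 × 10^-3 mol, y = 2.801 × 10^-3 mol
mass of KOH = 6.101 × 10^-3 × 56.11 = 0.3423 g
% KOH = 0.3423 / 0.5511 × 100 = 62.11 %

62.11 %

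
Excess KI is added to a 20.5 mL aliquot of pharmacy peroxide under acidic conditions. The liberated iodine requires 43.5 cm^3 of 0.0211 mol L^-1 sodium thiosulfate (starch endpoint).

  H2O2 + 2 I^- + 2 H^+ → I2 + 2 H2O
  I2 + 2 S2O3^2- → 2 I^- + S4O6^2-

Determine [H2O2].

0.0224 mol/L

n(S2O3^2-) = 0.0435 × 0.0211 = 9.18 × 10^-4 mol
n(I2) = n(S2O3^2-)/2 = 4.59 × 10^-4 mol
n(H2O2) in the aliquot = 4.59 × 10^-4 mol (1:1 ratio)
[H2O2] = 4.59 × 10^-4 / 0.0205 = 0.0224 mol/L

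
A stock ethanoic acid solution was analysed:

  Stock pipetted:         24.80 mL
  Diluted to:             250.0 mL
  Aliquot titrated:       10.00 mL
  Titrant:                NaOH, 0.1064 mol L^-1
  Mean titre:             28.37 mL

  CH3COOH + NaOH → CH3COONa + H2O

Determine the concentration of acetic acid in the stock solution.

3.043 mol/L

n(NaOH) = 0.02837 × 0.1064 = 3.019 × 10^-3 mol
n(CH3COOH) in the aliquot = 3.019 × 10^-3 mol (1:1 ratio)
[CH3COOH]_dilute = 3.019 × 10^-3 / 0.01000 = 0.3019 mol/L
Dilution factor = 250.0 / 24.80 = 10.08
[CH3COOH]_stock = 0.3019 × 10.08 = 3.043 mol/L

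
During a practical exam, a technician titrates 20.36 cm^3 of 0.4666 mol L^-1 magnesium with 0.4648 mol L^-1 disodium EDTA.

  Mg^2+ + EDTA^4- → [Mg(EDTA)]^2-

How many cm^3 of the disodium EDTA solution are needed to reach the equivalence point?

n(Mg2+) = 0.02036 L × 0.4666 mol/L = 9.500 × 10^-3 mol
n(EDTA) = 9.500 × 10^-3 mol (1:1 stoichiometry)
V(EDTA) = 9.500 × 10^-3 mol / 0.4648 mol/L = 0.02044 L = 20.44 mL

20.44 mL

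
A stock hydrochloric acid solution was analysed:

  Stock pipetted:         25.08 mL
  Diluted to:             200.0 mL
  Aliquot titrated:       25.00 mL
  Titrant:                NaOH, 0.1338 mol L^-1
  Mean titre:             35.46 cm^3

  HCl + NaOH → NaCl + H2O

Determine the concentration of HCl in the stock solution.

1.513 mol/L

n(NaOH) = 0.03546 × 0.1338 = 4.745 × 10^-3 mol
n(HCl) in the aliquot = 4.745 × 10^-3 mol (1:1 ratio)
[HCl]_dilute = 4.745 × 10^-3 / 0.02500 = 0.1898 mol/L
Dilution factor = 200.0 / 25.08 = 7.974
[HCl]_stock = 0.1898 × 7.974 = 1.513 mol/L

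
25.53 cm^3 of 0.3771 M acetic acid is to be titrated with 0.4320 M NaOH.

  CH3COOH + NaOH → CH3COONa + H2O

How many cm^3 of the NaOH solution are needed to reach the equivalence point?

n(CH3COOH) = 0.02553 L × 0.3771 mol/L = 9.627 × 10^-3 mol
n(NaOH) = 9.627 × 10^-3 mol (1:1 stoichiometry)
V(NaOH) = 9.627 × 10^-3 mol / 0.4320 mol/L = 0.02229 L = 22.29 mL

22.29 mL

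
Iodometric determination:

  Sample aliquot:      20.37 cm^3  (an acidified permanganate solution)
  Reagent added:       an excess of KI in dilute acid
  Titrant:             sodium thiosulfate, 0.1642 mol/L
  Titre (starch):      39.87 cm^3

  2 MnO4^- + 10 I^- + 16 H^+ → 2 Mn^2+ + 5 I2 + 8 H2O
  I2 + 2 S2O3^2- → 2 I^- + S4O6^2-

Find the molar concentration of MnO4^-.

n(S2O3^2-) = 0.03987 × 0.1642 = 6.547 × 10^-3 mol
n(I2) = n(S2O3^2-)/2 = 3.273 × 10^-3 mol
From the 2:5 ratio, n(MnO4^-) in the aliquot = 2/5 × 3.273 × 10^-3 = 1.309 × 10^-3 mol
[MnO4^-] = 1.309 × 10^-3 / 0.02037 = 0.06428 mol/L

0.06428 mol/L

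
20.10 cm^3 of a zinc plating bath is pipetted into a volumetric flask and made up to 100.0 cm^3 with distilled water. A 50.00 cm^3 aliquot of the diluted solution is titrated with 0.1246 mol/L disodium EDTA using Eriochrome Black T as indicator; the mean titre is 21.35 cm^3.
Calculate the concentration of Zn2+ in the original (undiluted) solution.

0.2647 mol/L

Zn^2+ + EDTA^4- → [Zn(EDTA)]^2-
n(EDTA) = 0.02135 × 0.1246 = 2.660 × 10^-3 mol
n(Zn2+) in the aliquot = 2.660 × 10^-3 mol (1:1 ratio)
[Zn2+]_dilute = 2.660 × 10^-3 / 0.05000 = 0.05320 mol/L
Dilution factor = 100.0 / 20.10 = 4.975
[Zn2+]_stock = 0.05320 × 4.975 = 0.2647 mol/L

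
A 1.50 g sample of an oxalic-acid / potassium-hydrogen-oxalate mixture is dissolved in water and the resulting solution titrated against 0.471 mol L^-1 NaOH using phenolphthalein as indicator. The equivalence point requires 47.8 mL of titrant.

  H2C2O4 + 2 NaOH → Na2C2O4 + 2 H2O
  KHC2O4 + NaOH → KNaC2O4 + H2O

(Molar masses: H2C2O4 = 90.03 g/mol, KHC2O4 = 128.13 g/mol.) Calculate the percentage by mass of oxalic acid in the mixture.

n(NaOH) = 0.0478 × 0.471 = 0.0225 mol
Let x = n(H2C2O4), y = n(KHC2O4).
Titrant: 2x + 1y = 0.0225;  mass: 90.03x + 128.13y = 1.50
Solving, x = 8.33 × 10^-3 mol, y = 5.85 × 10^-3 mol
mass of H2C2O4 = 8.33 × 10^-3 × 90.03 = 0.750 g
% H2C2O4 = 0.750 / 1.50 × 100 = 50.0 %

50.0 %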